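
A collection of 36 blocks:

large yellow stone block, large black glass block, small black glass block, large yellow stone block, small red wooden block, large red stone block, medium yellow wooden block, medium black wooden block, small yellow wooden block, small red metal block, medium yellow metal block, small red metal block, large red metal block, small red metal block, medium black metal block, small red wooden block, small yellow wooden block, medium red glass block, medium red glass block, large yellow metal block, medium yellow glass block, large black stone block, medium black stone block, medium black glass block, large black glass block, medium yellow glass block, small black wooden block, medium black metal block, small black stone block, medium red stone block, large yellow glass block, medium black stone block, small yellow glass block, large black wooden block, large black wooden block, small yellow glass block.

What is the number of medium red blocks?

3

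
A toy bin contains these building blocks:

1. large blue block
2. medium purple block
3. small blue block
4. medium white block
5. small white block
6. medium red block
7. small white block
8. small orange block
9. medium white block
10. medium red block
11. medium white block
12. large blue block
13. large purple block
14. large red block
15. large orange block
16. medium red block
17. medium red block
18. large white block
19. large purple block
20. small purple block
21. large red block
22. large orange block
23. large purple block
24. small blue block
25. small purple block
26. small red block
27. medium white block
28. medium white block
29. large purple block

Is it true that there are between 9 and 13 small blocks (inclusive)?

False

|small blocks| = 8.
The claim requires 9 ≤ 8 ≤ 13, which does not hold.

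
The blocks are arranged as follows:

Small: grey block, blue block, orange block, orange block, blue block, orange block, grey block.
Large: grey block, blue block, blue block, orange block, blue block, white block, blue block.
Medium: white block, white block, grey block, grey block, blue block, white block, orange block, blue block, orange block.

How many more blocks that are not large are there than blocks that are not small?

0

blocks that are not large: 16.
blocks that are not small: 16.
16 − 16 = 0.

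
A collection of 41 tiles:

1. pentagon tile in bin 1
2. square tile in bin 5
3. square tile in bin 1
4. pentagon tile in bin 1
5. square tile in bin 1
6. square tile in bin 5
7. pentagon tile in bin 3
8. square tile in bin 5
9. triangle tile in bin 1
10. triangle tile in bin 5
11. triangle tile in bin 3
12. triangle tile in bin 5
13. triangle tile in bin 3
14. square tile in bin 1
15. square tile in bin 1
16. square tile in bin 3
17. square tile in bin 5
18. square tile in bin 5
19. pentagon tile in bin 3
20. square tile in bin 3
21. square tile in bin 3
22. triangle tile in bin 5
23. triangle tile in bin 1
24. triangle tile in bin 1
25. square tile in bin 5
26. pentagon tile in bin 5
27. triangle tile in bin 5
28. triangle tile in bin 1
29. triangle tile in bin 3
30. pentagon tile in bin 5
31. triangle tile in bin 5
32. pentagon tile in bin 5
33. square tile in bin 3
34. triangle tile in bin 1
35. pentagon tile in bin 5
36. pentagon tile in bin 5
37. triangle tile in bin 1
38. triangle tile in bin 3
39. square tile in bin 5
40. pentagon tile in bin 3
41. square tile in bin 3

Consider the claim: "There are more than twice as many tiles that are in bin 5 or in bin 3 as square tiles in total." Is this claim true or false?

False

|tiles in bin 5 or in bin 3| = 29.
|square tiles| = 16.
The claim requires 29 > 2 × 16 = 32, which does not hold.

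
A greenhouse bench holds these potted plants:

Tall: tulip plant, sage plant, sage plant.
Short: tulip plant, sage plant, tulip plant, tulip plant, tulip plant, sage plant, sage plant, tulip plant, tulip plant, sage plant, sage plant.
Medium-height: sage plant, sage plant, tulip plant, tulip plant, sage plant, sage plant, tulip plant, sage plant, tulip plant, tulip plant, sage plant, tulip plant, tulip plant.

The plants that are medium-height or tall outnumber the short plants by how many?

5

plants that are medium-height or tall: 16.
short plants: 11.
16 − 11 = 5.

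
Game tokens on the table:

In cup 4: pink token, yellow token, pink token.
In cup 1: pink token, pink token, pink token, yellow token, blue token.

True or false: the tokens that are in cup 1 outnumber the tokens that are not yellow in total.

|tokens in cup 1| = 5.
|tokens that are not yellow| = 6.
The claim requires 5 > 6, which does not hold.

False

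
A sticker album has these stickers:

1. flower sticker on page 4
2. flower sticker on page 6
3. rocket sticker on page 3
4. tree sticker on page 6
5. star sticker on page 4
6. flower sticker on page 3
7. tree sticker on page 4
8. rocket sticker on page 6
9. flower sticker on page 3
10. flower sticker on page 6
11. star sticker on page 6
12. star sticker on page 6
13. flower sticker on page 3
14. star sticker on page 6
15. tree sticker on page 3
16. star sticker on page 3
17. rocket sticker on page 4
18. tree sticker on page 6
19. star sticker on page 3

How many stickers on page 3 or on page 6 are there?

15

on page 3: 7; on page 6: 8; together 7 + 8 = 15.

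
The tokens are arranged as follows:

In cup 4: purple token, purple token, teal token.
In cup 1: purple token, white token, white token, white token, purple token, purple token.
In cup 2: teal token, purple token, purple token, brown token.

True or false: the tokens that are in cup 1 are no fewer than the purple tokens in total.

|tokens in cup 1| = 6.
|purple tokens| = 7.
The claim requires 6 ≥ 7, which does not hold.

False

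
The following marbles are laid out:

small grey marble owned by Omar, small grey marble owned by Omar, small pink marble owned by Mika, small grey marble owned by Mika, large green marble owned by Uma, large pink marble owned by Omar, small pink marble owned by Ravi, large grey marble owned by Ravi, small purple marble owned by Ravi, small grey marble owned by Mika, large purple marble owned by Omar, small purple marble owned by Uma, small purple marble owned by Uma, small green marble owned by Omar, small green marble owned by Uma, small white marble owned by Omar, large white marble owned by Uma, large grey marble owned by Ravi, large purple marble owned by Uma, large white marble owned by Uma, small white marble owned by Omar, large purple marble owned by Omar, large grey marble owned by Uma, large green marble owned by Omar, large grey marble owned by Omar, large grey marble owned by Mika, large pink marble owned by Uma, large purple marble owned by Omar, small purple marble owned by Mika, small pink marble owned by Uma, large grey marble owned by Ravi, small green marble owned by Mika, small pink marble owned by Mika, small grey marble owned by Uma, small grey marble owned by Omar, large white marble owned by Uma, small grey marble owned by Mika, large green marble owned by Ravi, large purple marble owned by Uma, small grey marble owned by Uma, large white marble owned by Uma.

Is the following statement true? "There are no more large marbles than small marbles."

True

|large marbles| = 20.
|small marbles| = 21.
The claim requires 20 ≤ 21, which holds.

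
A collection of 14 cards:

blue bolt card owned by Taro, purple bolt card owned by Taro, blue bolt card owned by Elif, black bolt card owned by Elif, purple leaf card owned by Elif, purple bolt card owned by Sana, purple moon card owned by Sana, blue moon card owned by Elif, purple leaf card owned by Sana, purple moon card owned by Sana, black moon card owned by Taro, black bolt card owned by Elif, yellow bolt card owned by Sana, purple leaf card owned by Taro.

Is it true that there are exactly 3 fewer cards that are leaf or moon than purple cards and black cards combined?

There are 7 cards that are leaf or moon.
purple cards: 7; black cards: 3; combined: 7 + 3 = 10.
The claim requires 10 − 7 (= 3) to equal 3, which holds.

True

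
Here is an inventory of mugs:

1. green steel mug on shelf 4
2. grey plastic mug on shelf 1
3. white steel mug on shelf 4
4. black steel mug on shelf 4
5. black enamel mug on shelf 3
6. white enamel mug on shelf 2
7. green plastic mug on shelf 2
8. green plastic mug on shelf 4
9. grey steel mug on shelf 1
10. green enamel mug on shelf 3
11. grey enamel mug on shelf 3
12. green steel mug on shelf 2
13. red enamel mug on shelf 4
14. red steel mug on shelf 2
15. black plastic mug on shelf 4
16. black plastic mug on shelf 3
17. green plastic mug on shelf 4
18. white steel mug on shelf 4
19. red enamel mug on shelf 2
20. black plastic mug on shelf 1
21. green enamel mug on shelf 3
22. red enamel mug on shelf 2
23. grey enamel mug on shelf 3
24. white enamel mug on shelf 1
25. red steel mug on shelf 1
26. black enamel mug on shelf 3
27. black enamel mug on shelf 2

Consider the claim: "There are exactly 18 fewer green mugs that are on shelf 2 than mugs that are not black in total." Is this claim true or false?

There are 2 green mugs on shelf 2.
There are 20 mugs that are not black.
The claim requires 20 − 2 (= 18) to equal 18, which holds.

True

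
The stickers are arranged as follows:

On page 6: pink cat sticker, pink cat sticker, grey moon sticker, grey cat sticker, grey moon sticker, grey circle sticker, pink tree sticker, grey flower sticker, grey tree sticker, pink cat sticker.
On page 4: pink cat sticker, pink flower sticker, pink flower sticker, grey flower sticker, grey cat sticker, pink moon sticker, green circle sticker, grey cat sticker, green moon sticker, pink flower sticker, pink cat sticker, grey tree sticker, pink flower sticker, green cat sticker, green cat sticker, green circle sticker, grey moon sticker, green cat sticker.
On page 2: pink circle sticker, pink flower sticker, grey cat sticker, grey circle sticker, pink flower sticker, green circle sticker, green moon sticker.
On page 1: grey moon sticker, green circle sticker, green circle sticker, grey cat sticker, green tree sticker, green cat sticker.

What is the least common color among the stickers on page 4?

grey

Counts by color (restricted to stickers on page 4): pink 7, green 6, grey 5.
The minimum is 5, held uniquely by grey.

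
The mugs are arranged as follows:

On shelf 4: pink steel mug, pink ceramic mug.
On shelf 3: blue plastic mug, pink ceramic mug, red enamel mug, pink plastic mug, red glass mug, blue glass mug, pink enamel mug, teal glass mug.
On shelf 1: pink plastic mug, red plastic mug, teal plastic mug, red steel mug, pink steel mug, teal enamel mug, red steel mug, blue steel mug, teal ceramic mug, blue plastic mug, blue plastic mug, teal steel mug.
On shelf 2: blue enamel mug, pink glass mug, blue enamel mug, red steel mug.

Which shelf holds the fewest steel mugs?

Counts by shelf (restricted to steel mugs): shelf 1→5, shelf 2→1, shelf 4→1, shelf 3→0.
The minimum is 0, held uniquely by shelf 3.

shelf 3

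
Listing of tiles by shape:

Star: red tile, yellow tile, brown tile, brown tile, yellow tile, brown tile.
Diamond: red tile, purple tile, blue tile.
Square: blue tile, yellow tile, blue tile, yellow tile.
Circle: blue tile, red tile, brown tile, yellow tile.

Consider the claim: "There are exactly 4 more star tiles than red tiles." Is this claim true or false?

False

star tiles: 6.
red tiles: 3.
The claim requires 6 − 3 (= 3) to equal 4, which does not hold.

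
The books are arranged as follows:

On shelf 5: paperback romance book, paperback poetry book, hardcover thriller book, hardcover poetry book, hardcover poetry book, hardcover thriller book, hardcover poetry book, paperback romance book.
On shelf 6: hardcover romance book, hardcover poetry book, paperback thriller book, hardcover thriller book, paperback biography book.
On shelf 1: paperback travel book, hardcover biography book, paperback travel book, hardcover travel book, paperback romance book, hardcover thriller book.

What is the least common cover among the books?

Counts by cover: hardcover 11, paperback 8.
The minimum is 8, held uniquely by paperback.

paperback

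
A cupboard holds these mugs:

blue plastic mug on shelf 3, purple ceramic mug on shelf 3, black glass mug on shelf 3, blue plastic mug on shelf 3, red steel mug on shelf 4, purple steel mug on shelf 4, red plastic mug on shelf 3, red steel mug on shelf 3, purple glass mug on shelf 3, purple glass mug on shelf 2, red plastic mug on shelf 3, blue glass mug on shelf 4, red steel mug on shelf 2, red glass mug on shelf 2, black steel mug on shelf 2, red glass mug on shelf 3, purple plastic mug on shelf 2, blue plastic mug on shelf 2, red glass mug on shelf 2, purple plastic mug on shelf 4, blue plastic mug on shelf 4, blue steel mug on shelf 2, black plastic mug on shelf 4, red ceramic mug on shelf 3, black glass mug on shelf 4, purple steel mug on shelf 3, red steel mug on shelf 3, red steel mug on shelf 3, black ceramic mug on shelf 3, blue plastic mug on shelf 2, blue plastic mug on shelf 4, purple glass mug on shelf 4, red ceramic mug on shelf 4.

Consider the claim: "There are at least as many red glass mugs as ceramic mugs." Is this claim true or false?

False

There are 3 red glass mugs.
There are 4 ceramic mugs.
The claim requires 3 ≥ 4, which does not hold.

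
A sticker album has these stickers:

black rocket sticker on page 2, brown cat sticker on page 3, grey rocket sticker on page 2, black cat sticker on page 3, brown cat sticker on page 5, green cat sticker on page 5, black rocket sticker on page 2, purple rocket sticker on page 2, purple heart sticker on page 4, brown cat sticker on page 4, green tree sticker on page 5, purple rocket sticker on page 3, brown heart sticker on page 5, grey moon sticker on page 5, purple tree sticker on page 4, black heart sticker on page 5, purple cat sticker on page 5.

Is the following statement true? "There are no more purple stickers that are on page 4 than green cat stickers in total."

False

|purple stickers on page 4| = 2.
|green cat stickers| = 1.
The claim requires 2 ≤ 1, which does not hold.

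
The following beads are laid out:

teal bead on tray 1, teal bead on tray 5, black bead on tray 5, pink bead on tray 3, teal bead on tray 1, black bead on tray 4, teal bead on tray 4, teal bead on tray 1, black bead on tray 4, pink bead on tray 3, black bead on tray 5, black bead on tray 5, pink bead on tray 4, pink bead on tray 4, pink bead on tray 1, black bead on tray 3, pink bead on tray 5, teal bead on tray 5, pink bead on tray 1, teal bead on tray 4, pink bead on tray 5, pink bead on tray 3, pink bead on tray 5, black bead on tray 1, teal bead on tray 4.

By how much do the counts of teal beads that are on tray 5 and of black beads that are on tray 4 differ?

teal beads on tray 5: 2. black beads on tray 4: 2.
|2 − 2| = 2 − 2 = 0.

0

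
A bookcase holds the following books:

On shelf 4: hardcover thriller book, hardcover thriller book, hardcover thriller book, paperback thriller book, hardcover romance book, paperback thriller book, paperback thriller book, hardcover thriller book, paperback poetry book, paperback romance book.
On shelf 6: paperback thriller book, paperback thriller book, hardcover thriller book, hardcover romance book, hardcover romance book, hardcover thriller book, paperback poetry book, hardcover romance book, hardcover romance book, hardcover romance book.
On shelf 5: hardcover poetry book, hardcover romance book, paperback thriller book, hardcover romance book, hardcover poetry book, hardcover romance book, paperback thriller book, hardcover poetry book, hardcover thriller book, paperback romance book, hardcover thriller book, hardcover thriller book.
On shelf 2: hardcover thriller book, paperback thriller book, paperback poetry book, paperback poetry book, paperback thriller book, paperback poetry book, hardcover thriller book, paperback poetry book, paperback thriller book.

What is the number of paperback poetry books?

6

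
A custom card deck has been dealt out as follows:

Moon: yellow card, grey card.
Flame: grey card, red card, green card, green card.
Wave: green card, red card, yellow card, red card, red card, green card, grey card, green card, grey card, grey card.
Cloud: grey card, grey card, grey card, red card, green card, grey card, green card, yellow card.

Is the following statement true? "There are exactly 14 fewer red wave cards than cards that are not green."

True

red wave cards: 3.
cards that are not green: 17.
The claim requires 17 − 3 (= 14) to equal 14, which holds.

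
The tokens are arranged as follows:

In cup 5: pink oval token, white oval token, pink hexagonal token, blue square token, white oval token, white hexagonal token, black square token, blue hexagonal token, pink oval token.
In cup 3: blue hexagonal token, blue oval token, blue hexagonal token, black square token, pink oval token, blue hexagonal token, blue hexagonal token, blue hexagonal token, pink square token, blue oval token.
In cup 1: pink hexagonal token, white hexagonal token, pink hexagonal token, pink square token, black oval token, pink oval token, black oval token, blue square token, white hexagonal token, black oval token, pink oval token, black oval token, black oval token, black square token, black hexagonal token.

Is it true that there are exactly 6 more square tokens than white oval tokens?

False

There are 7 square tokens.
There are 2 white oval tokens.
The claim requires 7 − 2 (= 5) to equal 6, which does not hold.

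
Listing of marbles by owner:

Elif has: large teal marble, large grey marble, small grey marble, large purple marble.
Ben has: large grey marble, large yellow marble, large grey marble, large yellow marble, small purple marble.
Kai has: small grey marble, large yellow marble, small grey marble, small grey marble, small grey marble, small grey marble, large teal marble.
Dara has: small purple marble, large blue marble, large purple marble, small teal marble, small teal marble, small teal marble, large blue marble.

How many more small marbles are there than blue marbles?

9

small marbles: 11.
blue marbles: 2.
11 − 2 = 9.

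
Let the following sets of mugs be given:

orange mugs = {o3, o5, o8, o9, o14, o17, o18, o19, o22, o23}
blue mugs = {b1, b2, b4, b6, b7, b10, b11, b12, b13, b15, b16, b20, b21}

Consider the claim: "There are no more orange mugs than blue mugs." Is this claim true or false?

True

There are 10 orange mugs.
There are 13 blue mugs.
The claim requires 10 ≤ 13, which holds.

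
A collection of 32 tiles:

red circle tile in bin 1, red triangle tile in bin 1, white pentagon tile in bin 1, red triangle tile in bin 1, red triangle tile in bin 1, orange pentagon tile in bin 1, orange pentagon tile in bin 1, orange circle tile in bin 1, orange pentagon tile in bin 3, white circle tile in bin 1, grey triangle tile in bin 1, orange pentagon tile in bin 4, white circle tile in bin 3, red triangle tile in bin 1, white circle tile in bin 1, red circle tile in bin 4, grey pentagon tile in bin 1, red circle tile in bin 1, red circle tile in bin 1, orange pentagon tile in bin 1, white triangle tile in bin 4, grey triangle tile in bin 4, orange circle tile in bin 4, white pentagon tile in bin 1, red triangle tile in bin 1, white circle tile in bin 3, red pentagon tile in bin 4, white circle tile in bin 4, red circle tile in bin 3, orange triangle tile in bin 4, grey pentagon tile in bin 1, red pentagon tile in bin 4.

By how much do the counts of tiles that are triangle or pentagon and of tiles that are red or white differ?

tiles that are triangle or pentagon: 20. tiles that are red or white: 20.
|20 − 20| = 20 − 20 = 0.

0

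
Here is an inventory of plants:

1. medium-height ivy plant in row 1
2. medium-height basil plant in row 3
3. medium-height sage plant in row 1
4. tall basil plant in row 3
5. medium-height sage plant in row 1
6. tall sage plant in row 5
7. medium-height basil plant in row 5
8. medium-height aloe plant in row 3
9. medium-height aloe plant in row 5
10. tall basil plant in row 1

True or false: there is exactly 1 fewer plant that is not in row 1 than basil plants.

False

|plants that are not in row 1| = 6.
|basil plants| = 4.
The claim requires 4 − 6 (= -2) to equal 1, which does not hold.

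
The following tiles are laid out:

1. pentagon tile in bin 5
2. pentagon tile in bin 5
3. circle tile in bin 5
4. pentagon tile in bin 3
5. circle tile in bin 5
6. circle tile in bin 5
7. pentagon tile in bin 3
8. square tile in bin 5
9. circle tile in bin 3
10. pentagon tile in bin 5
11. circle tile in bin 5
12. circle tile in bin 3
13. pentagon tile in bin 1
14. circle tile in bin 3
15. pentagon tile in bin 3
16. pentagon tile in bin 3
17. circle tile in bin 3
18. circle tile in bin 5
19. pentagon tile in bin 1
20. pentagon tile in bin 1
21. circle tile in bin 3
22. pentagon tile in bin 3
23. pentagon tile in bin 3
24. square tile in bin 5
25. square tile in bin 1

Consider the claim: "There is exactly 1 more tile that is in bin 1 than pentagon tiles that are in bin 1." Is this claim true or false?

True

There are 4 tiles in bin 1.
There are 3 pentagon tiles in bin 1.
The claim requires 4 − 3 (= 1) to equal 1, which holds.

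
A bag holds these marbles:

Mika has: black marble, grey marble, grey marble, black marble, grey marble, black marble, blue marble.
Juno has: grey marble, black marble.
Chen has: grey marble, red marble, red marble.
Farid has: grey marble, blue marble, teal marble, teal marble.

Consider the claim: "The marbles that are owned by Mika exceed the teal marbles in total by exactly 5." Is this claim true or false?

|marbles owned by Mika| = 7.
|teal marbles| = 2.
The claim requires 7 − 2 (= 5) to equal 5, which holds.

True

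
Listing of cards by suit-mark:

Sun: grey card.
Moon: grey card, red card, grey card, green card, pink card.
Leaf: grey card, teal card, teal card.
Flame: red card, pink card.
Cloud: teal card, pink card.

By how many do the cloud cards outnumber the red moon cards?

cloud cards: 2.
red moon cards: 1.
2 − 1 = 1.

1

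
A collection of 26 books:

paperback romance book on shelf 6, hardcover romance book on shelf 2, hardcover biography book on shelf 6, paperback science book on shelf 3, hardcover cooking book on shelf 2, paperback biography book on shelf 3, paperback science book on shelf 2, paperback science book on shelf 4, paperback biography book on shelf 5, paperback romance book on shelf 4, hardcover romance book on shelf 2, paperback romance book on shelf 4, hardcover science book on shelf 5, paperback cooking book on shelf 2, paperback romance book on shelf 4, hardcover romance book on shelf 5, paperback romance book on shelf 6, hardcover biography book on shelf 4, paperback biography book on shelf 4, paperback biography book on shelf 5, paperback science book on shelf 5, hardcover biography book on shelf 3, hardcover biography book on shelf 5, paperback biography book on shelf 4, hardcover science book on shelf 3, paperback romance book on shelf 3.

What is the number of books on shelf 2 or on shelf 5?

on shelf 2: 5; on shelf 5: 6; together 5 + 6 = 11.

11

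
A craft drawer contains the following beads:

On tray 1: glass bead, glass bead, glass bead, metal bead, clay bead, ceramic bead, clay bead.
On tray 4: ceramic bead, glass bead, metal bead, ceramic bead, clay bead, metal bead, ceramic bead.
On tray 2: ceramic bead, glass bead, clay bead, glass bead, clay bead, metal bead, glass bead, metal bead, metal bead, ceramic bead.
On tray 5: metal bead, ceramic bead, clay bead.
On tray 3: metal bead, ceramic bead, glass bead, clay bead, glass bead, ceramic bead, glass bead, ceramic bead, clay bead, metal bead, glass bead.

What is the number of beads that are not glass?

27

Total beads: 38; with the excluded value: 11; remaining 38 − 11 = 27.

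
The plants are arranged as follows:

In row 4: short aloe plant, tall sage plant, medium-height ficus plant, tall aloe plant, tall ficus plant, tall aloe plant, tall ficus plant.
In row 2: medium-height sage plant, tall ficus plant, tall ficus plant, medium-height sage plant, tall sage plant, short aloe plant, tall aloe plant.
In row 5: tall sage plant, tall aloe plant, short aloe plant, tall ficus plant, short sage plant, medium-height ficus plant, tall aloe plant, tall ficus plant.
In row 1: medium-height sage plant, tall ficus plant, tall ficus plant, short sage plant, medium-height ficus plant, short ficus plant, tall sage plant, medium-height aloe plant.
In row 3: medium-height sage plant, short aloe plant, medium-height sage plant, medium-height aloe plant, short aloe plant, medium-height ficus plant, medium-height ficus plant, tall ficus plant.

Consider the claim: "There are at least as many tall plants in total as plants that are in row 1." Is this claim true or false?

There are 18 tall plants.
There are 8 plants in row 1.
The claim requires 18 ≥ 8, which holds.

True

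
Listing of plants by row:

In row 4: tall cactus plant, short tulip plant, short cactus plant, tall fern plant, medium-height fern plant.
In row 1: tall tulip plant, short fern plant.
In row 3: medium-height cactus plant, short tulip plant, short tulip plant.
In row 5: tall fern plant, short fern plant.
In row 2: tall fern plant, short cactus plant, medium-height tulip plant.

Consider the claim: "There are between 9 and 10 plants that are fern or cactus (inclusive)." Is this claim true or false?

True

|plants that are fern or cactus| = 10.
The claim requires 9 ≤ 10 ≤ 10, which holds.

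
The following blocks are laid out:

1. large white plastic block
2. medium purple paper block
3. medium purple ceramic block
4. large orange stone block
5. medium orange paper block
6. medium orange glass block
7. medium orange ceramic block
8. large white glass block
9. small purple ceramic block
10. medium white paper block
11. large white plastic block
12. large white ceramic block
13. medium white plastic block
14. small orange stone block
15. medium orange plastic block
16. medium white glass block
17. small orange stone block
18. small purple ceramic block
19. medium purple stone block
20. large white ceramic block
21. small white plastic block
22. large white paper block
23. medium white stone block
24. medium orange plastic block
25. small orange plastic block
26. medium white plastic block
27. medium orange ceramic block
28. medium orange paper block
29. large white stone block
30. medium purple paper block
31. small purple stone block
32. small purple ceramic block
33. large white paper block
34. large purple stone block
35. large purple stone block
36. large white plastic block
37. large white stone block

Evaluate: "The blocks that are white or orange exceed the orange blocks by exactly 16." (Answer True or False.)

There are 27 blocks that are white or orange.
There are 11 orange blocks.
The claim requires 27 − 11 (= 16) to equal 16, which holds.

True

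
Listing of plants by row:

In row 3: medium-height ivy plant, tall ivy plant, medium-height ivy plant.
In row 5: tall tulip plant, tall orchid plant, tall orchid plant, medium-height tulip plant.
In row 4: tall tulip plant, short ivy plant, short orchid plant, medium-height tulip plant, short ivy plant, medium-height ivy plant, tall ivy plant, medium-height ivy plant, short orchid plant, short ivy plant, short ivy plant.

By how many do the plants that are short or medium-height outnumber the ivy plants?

plants that are short or medium-height: 12.
ivy plants: 10.
12 − 10 = 2.

2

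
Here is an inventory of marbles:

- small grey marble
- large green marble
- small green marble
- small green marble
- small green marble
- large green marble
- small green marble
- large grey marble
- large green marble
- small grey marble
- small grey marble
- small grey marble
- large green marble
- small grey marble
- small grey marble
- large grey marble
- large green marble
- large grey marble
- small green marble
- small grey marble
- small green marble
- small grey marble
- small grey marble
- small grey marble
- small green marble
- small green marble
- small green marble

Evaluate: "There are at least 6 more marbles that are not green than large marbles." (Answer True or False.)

There are 13 marbles that are not green.
There are 8 large marbles.
The claim requires 13 − 8 = 5 ≥ 6, which does not hold.

False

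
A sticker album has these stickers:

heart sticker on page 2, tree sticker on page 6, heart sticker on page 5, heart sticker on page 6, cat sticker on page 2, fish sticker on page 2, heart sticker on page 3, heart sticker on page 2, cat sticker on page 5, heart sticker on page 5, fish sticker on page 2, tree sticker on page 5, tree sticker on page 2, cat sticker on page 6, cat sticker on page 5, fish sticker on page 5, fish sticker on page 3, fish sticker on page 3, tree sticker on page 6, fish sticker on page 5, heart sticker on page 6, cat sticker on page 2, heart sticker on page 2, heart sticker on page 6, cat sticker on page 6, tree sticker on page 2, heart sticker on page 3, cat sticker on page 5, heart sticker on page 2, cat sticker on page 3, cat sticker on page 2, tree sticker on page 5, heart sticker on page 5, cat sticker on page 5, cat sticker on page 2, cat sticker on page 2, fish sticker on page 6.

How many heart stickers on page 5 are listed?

3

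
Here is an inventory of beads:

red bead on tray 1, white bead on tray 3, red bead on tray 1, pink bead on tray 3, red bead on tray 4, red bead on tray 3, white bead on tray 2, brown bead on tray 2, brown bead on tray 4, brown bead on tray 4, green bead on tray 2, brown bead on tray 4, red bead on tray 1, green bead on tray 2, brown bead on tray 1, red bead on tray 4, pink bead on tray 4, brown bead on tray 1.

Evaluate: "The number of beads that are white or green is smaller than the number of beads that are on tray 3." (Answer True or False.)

False

beads that are white or green: 4.
beads on tray 3: 3.
The claim requires 4 < 3, which does not hold.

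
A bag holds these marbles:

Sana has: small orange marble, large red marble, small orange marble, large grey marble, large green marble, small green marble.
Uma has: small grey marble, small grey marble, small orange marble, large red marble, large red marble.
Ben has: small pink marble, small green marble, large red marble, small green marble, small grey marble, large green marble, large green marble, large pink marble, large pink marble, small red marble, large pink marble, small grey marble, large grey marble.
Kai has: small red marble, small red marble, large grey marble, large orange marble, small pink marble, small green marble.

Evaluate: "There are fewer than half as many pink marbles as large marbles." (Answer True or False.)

True

pink marbles: 5.
large marbles: 14.
The claim requires 2 × 5 = 10 < 14, which holds.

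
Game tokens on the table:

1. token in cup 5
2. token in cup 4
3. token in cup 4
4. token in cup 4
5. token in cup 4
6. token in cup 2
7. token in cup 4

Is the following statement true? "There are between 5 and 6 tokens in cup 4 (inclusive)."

There are 5 tokens in cup 4.
The claim requires 5 ≤ 5 ≤ 6, which holds.

True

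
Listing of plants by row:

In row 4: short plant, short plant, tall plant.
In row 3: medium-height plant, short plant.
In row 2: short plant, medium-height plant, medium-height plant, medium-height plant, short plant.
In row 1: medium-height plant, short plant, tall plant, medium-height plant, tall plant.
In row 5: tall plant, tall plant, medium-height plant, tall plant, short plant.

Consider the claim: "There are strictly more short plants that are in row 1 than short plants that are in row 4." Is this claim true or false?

There is 1 short plant in row 1.
There are 2 short plants in row 4.
The claim requires 1 > 2, which does not hold.

False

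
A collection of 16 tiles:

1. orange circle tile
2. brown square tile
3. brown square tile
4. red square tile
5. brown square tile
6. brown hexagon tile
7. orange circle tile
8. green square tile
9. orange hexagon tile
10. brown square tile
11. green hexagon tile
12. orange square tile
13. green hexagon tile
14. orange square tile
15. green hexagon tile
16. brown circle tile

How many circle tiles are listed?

3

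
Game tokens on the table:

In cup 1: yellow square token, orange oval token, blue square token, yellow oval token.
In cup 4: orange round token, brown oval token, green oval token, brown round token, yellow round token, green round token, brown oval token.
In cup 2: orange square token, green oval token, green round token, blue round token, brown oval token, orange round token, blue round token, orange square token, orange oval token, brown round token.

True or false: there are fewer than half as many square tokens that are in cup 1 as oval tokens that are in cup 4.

False

|square tokens in cup 1| = 2.
|oval tokens in cup 4| = 3.
The claim requires 2 × 2 = 4 < 3, which does not hold.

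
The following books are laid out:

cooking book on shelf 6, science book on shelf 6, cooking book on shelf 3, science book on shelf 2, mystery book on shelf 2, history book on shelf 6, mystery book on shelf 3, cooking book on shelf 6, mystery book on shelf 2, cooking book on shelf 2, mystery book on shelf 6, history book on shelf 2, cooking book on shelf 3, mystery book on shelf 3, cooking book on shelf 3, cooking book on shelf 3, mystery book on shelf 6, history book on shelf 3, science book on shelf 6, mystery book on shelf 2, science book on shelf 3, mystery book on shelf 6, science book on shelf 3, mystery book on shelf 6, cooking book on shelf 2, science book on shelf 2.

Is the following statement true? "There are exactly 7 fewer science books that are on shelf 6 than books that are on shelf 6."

True

|science books on shelf 6| = 2.
|books on shelf 6| = 9.
The claim requires 9 − 2 (= 7) to equal 7, which holds.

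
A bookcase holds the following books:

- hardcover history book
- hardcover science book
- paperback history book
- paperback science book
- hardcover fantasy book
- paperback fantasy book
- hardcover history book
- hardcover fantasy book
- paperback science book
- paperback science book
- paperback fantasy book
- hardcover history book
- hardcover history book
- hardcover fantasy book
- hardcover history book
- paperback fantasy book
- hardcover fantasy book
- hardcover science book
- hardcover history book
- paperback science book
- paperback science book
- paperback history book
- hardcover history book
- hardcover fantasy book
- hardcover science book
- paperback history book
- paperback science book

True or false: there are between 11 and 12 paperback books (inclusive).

|paperback books| = 12.
The claim requires 11 ≤ 12 ≤ 12, which holds.

True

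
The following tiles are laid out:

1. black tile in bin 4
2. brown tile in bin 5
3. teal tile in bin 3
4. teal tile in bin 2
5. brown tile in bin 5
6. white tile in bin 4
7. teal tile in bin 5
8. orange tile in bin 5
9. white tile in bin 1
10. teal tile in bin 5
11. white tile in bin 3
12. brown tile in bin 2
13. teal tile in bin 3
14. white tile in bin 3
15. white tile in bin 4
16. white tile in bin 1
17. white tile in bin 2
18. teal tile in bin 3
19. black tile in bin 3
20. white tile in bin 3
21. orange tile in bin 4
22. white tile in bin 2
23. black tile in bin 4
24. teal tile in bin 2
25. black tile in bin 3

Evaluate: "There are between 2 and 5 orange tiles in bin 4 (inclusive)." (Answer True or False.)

False

orange tiles in bin 4: 1.
The claim requires 2 ≤ 1 ≤ 5, which does not hold.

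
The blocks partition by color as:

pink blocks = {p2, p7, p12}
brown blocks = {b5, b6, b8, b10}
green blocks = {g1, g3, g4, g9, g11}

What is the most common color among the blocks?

Counts by color: green 5, brown 4, pink 3.
The maximum is 5, held uniquely by green.

green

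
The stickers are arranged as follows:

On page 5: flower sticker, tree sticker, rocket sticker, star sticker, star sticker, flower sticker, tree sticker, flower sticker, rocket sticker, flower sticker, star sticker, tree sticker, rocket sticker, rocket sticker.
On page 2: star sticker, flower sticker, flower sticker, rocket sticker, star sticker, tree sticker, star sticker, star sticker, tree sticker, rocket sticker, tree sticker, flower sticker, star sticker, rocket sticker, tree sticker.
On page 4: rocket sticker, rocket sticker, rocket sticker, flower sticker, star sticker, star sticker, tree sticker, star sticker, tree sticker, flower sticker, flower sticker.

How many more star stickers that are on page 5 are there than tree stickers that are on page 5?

0

star stickers on page 5: 3.
tree stickers on page 5: 3.
3 − 3 = 0.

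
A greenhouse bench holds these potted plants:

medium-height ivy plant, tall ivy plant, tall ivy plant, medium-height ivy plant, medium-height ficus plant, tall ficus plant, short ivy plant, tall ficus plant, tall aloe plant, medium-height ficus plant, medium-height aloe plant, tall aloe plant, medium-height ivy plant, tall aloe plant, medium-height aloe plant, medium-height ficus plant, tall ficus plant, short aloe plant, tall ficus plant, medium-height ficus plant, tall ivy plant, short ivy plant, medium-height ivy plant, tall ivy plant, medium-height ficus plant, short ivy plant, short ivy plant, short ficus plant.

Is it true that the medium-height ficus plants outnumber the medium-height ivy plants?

True

|medium-height ficus plants| = 5.
|medium-height ivy plants| = 4.
The claim requires 5 > 4, which holds.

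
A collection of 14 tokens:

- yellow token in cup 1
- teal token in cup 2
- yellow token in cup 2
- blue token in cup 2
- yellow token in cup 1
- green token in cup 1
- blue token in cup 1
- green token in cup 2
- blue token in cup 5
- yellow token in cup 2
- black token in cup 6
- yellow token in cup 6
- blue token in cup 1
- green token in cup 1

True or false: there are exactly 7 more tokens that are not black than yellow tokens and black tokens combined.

|tokens that are not black| = 13.
yellow tokens: 5; black tokens: 1; combined: 5 + 1 = 6.
The claim requires 13 − 6 (= 7) to equal 7, which holds.

True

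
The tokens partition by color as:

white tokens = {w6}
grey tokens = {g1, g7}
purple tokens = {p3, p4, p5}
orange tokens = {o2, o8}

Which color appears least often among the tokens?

Counts by color: purple 3, grey 2, orange 2, white 1.
The minimum is 1, held uniquely by white.

white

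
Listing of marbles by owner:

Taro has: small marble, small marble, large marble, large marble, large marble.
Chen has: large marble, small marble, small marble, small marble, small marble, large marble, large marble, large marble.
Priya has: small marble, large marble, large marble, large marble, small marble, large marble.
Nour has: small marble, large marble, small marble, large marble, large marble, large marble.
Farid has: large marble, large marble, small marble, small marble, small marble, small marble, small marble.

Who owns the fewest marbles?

Taro

Counts by owner: Chen→8, Farid→7, Nour→6, Priya→6, Taro→5.
The minimum is 5, held uniquely by Taro.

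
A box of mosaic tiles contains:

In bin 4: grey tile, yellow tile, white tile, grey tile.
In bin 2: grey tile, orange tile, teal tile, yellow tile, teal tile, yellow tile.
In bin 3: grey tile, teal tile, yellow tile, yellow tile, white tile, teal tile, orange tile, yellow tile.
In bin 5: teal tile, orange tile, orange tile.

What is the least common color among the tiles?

Counts by color: yellow 6, teal 5, grey 4, orange 4, white 2.
The minimum is 2, held uniquely by white.

white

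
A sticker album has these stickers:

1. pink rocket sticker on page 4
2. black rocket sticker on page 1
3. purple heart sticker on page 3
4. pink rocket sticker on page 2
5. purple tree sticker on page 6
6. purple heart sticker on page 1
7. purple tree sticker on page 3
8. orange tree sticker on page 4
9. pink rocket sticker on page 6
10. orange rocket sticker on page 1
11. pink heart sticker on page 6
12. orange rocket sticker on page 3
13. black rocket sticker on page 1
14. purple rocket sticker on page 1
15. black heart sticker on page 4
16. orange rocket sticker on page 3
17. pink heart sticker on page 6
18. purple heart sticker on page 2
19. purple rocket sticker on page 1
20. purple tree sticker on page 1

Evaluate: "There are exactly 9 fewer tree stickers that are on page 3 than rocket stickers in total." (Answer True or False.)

|tree stickers on page 3| = 1.
|rocket stickers| = 10.
The claim requires 10 − 1 (= 9) to equal 9, which holds.

True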